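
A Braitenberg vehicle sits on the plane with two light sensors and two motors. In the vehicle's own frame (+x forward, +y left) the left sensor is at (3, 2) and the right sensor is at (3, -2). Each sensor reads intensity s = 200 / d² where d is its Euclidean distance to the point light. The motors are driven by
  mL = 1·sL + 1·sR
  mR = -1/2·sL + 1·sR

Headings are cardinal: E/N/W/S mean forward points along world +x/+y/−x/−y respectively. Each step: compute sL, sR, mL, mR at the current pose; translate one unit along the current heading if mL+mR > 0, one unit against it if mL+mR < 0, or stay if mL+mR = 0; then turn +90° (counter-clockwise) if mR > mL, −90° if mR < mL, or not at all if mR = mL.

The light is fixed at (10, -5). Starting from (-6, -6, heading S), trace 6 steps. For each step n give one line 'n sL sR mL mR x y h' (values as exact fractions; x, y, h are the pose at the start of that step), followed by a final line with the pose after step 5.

0 50/53 10/17 1380/901 105/901 -6 -6 S
1 200/377 200/361 147600/136097 39300/136097 -6 -7 W
2 100/181 100/113 29400/20453 12450/20453 -7 -7 N
3 200/197 40/41 16080/8077 3780/8077 -7 -6 E
4 50/53 10/17 1380/901 105/901 -6 -6 S
5 200/377 200/361 147600/136097 39300/136097 -6 -7 W
final -7 -7 N

n=0: pose=(-6,-6,S); sL=50/53, sR=10/17; mL=1380/901, mR=105/901; mL+mR=1485/901 → advance +1; mR−mL=-75/53 → turn -1·90°
n=1: pose=(-6,-7,W); sL=200/377, sR=200/361; mL=147600/136097, mR=39300/136097; mL+mR=186900/136097 → advance +1; mR−mL=-300/377 → turn -1·90°
n=2: pose=(-7,-7,N); sL=100/181, sR=100/113; mL=29400/20453, mR=12450/20453; mL+mR=41850/20453 → advance +1; mR−mL=-150/181 → turn -1·90°
n=3: pose=(-7,-6,E); sL=200/197, sR=40/41; mL=16080/8077, mR=3780/8077; mL+mR=19860/8077 → advance +1; mR−mL=-300/197 → turn -1·90°
n=4: pose=(-6,-6,S); sL=50/53, sR=10/17; mL=1380/901, mR=105/901; mL+mR=1485/901 → advance +1; mR−mL=-75/53 → turn -1·90°
n=5: pose=(-6,-7,W); sL=200/377, sR=200/361; mL=147600/136097, mR=39300/136097; mL+mR=186900/136097 → advance +1; mR−mL=-300/377 → turn -1·90°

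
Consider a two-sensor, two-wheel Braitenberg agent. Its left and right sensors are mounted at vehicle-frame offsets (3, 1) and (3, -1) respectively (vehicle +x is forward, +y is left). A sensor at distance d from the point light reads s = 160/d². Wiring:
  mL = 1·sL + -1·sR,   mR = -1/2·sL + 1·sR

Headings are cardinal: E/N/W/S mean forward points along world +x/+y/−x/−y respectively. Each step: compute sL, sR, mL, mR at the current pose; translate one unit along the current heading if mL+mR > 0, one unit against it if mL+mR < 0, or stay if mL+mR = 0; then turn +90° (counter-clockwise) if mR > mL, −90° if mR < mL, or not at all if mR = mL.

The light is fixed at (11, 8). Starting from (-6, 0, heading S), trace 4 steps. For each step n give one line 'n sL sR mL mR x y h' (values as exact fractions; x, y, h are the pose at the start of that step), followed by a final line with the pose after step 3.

n=0: pose=(-6,0,S); sL=160/377, sR=32/89; mL=2176/33553, mR=4944/33553; mL+mR=80/377 → advance +1; mR−mL=2768/33553 → turn +1·90°
n=1: pose=(-6,-1,E); sL=8/13, sR=20/37; mL=36/481, mR=112/481; mL+mR=4/13 → advance +1; mR−mL=76/481 → turn +1·90°
n=2: pose=(-5,-1,N); sL=32/65, sR=160/261; mL=-2048/16965, mR=6224/16965; mL+mR=16/65 → advance +1; mR−mL=8272/16965 → turn +1·90°
n=3: pose=(-5,0,W); sL=80/221, sR=16/41; mL=-256/9061, mR=1896/9061; mL+mR=40/221 → advance +1; mR−mL=2152/9061 → turn +1·90°

0 160/377 32/89 2176/33553 4944/33553 -6 0 S
1 8/13 20/37 36/481 112/481 -6 -1 E
2 32/65 160/261 -2048/16965 6224/16965 -5 -1 N
3 80/221 16/41 -256/9061 1896/9061 -5 0 W
final -6 0 S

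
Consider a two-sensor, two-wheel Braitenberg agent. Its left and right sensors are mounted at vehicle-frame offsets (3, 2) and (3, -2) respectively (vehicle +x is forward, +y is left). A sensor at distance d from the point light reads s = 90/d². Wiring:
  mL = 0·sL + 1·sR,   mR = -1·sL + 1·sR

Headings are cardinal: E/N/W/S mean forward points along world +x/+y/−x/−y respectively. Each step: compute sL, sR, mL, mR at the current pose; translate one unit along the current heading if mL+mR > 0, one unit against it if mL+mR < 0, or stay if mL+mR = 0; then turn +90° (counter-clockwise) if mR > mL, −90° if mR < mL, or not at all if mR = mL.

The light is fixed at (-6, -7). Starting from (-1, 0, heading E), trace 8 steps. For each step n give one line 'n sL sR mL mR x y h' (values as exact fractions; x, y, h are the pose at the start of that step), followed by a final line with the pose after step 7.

n=0: pose=(-1,0,E); sL=18/29, sR=90/89; mL=90/89, mR=1008/2581; mL+mR=3618/2581 → advance +1; mR−mL=-18/29 → turn -1·90°
n=1: pose=(0,0,S); sL=9/8, sR=45/16; mL=45/16, mR=27/16; mL+mR=9/2 → advance +1; mR−mL=-9/8 → turn -1·90°
n=2: pose=(0,-1,W); sL=18/5, sR=90/73; mL=90/73, mR=-864/365; mL+mR=-414/365 → advance -1; mR−mL=-18/5 → turn -1·90°
n=3: pose=(1,-1,N); sL=45/53, sR=5/9; mL=5/9, mR=-140/477; mL+mR=125/477 → advance +1; mR−mL=-45/53 → turn -1·90°
n=4: pose=(1,0,E); sL=90/181, sR=18/25; mL=18/25, mR=1008/4525; mL+mR=4266/4525 → advance +1; mR−mL=-90/181 → turn -1·90°
n=5: pose=(2,0,S); sL=45/58, sR=45/26; mL=45/26, mR=360/377; mL+mR=2025/754 → advance +1; mR−mL=-45/58 → turn -1·90°
n=6: pose=(2,-1,W); sL=90/41, sR=90/89; mL=90/89, mR=-4320/3649; mL+mR=-630/3649 → advance -1; mR−mL=-90/41 → turn -1·90°
n=7: pose=(3,-1,N); sL=9/13, sR=45/101; mL=45/101, mR=-324/1313; mL+mR=261/1313 → advance +1; mR−mL=-9/13 → turn -1·90°

0 18/29 90/89 90/89 1008/2581 -1 0 E
1 9/8 45/16 45/16 27/16 0 0 S
2 18/5 90/73 90/73 -864/365 0 -1 W
3 45/53 5/9 5/9 -140/477 1 -1 N
4 90/181 18/25 18/25 1008/4525 1 0 E
5 45/58 45/26 45/26 360/377 2 0 S
6 90/41 90/89 90/89 -4320/3649 2 -1 W
7 9/13 45/101 45/101 -324/1313 3 -1 N
final 3 0 E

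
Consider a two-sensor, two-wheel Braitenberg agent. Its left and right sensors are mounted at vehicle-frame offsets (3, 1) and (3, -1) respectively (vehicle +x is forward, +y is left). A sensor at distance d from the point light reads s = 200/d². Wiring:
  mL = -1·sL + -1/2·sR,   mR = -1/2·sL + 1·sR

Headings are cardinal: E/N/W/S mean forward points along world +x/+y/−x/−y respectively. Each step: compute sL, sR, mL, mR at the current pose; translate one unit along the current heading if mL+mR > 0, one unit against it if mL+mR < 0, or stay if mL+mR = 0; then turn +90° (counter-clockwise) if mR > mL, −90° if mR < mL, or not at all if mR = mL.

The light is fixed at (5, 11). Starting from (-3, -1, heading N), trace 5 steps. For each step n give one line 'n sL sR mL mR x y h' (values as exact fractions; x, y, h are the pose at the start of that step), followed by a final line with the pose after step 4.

0 100/81 20/13 -2110/1053 970/1053 -3 -1 N
1 200/317 40/53 -16940/16801 7380/16801 -3 -2 W
2 50/73 5/8 -1165/1168 165/584 -2 -2 S
3 200/137 40/37 -10140/5069 1780/5069 -2 -1 E
4 100/81 20/13 -2110/1053 970/1053 -3 -1 N
final -3 -2 W

n=0: pose=(-3,-1,N); sL=100/81, sR=20/13; mL=-2110/1053, mR=970/1053; mL+mR=-380/351 → advance -1; mR−mL=3080/1053 → turn +1·90°
n=1: pose=(-3,-2,W); sL=200/317, sR=40/53; mL=-16940/16801, mR=7380/16801; mL+mR=-9560/16801 → advance -1; mR−mL=24320/16801 → turn +1·90°
n=2: pose=(-2,-2,S); sL=50/73, sR=5/8; mL=-1165/1168, mR=165/584; mL+mR=-835/1168 → advance -1; mR−mL=1495/1168 → turn +1·90°
n=3: pose=(-2,-1,E); sL=200/137, sR=40/37; mL=-10140/5069, mR=1780/5069; mL+mR=-8360/5069 → advance -1; mR−mL=11920/5069 → turn +1·90°
n=4: pose=(-3,-1,N); sL=100/81, sR=20/13; mL=-2110/1053, mR=970/1053; mL+mR=-380/351 → advance -1; mR−mL=3080/1053 → turn +1·90°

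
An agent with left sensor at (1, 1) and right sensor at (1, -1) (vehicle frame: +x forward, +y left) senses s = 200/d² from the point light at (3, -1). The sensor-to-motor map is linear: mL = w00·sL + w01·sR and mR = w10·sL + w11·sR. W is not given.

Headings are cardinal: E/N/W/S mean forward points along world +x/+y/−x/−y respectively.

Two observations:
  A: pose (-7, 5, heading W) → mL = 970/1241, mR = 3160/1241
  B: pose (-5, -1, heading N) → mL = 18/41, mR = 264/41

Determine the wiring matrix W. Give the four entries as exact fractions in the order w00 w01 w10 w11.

1 -1/2 1 1

obs A: pose=(-7,5,W) → sL=100/73, sR=20/17, mL=970/1241, mR=3160/1241
obs B: pose=(-5,-1,N) → sL=100/41, sR=4, mL=18/41, mR=264/41
sensor matrix S = [[100/73, 20/17], [100/41, 4]]; det S = 132800/50881
solve [mL_A; mL_B] = S·[w00; w01] and [mR_A; mR_B] = S·[w10; w11]:
  w00 = 1, w01 = -1/2, w10 = 1, w11 = 1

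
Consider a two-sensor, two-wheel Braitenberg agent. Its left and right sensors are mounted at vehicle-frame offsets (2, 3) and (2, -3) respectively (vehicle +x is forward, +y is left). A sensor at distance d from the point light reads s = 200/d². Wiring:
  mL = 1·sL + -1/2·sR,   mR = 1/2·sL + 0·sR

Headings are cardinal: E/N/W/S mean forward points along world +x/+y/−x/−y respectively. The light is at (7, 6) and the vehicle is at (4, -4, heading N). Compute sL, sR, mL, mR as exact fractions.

left sensor world pos  = (1, -2); dL² = 100
right sensor world pos = (7, -2); dR² = 64
sL = 200/100 = 2
sR = 200/64 = 25/8
mL = 1·sL + -1/2·sR = 7/16
mR = 1/2·sL + 0·sR = 1

2 25/8 7/16 1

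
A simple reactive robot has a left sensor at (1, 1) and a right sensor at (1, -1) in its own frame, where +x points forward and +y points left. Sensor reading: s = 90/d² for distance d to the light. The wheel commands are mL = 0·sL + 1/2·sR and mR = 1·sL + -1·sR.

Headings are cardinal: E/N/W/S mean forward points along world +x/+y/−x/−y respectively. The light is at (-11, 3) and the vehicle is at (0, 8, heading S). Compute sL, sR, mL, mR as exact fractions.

9/16 45/58 45/116 -99/464

left sensor world pos  = (1, 7); dL² = 160
right sensor world pos = (-1, 7); dR² = 116
sL = 90/160 = 9/16
sR = 90/116 = 45/58
mL = 0·sL + 1/2·sR = 45/116
mR = 1·sL + -1·sR = -99/464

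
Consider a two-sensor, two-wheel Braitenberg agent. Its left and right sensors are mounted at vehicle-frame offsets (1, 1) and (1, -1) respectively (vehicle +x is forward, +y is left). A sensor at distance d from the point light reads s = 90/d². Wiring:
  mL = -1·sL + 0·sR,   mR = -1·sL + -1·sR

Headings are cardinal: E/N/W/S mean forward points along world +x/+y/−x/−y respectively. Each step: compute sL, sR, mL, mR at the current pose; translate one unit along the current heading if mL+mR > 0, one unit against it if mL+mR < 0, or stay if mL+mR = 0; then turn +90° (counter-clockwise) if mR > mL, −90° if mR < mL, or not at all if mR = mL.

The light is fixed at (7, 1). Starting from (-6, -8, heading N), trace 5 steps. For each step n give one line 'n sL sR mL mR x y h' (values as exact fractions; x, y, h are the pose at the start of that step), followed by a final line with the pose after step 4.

n=0: pose=(-6,-8,N); sL=9/26, sR=45/104; mL=-9/26, mR=-81/104; mL+mR=-9/8 → advance -1; mR−mL=-45/104 → turn -1·90°
n=1: pose=(-6,-9,E); sL=2/5, sR=18/53; mL=-2/5, mR=-196/265; mL+mR=-302/265 → advance -1; mR−mL=-18/53 → turn -1·90°
n=2: pose=(-7,-9,S); sL=9/29, sR=45/173; mL=-9/29, mR=-2862/5017; mL+mR=-4419/5017 → advance -1; mR−mL=-45/173 → turn -1·90°
n=3: pose=(-7,-8,W); sL=18/65, sR=90/289; mL=-18/65, mR=-11052/18785; mL+mR=-16254/18785 → advance -1; mR−mL=-90/289 → turn -1·90°
n=4: pose=(-6,-8,N); sL=9/26, sR=45/104; mL=-9/26, mR=-81/104; mL+mR=-9/8 → advance -1; mR−mL=-45/104 → turn -1·90°

0 9/26 45/104 -9/26 -81/104 -6 -8 N
1 2/5 18/53 -2/5 -196/265 -6 -9 E
2 9/29 45/173 -9/29 -2862/5017 -7 -9 S
3 18/65 90/289 -18/65 -11052/18785 -7 -8 W
4 9/26 45/104 -9/26 -81/104 -6 -8 N
final -6 -9 E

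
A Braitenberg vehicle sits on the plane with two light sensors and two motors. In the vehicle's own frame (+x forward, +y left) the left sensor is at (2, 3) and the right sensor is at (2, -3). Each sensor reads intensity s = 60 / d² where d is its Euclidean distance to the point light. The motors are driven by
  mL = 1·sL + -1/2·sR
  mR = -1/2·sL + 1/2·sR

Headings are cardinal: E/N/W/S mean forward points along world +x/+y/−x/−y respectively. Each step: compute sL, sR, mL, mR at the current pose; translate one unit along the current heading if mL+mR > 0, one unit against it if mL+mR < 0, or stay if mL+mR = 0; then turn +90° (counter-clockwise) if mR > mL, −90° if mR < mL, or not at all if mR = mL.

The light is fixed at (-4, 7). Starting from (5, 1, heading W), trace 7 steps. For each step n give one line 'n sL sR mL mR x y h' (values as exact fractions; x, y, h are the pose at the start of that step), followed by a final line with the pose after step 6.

0 6/13 30/29 -21/377 108/377 5 1 W
1 12/37 60/89 -42/3293 576/3293 4 1 S
2 15/29 3/10 213/580 -63/580 4 0 E
3 4/15 20/39 2/195 8/65 5 0 S
4 30/73 30/121 2535/8833 -720/8833 5 -1 E
5 60/269 60/149 870/40081 3600/40081 6 -1 S
6 1/3 5/24 11/48 -1/16 6 -2 E
final 7 -2 S

n=0: pose=(5,1,W); sL=6/13, sR=30/29; mL=-21/377, mR=108/377; mL+mR=3/13 → advance +1; mR−mL=129/377 → turn +1·90°
n=1: pose=(4,1,S); sL=12/37, sR=60/89; mL=-42/3293, mR=576/3293; mL+mR=6/37 → advance +1; mR−mL=618/3293 → turn +1·90°
n=2: pose=(4,0,E); sL=15/29, sR=3/10; mL=213/580, mR=-63/580; mL+mR=15/58 → advance +1; mR−mL=-69/145 → turn -1·90°
n=3: pose=(5,0,S); sL=4/15, sR=20/39; mL=2/195, mR=8/65; mL+mR=2/15 → advance +1; mR−mL=22/195 → turn +1·90°
n=4: pose=(5,-1,E); sL=30/73, sR=30/121; mL=2535/8833, mR=-720/8833; mL+mR=15/73 → advance +1; mR−mL=-3255/8833 → turn -1·90°
n=5: pose=(6,-1,S); sL=60/269, sR=60/149; mL=870/40081, mR=3600/40081; mL+mR=30/269 → advance +1; mR−mL=2730/40081 → turn +1·90°
n=6: pose=(6,-2,E); sL=1/3, sR=5/24; mL=11/48, mR=-1/16; mL+mR=1/6 → advance +1; mR−mL=-7/24 → turn -1·90°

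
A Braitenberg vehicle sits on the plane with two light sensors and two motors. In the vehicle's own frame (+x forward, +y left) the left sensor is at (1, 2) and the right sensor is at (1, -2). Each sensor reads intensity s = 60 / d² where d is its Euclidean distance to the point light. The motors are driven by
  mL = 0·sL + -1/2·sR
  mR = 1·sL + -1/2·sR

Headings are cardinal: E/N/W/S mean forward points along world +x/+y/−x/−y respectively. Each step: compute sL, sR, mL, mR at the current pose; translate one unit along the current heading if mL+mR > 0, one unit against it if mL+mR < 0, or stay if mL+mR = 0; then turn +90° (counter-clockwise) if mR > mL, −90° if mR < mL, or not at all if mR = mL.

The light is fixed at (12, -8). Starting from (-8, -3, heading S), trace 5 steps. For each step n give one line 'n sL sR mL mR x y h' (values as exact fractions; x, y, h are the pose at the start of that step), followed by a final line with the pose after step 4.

n=0: pose=(-8,-3,S); sL=3/17, sR=3/25; mL=-3/50, mR=99/850; mL+mR=24/425 → advance +1; mR−mL=3/17 → turn +1·90°
n=1: pose=(-8,-4,E); sL=60/397, sR=12/73; mL=-6/73, mR=1998/28981; mL+mR=-384/28981 → advance -1; mR−mL=60/397 → turn +1·90°
n=2: pose=(-9,-4,N); sL=30/277, sR=30/193; mL=-15/193, mR=1635/53461; mL+mR=-2520/53461 → advance -1; mR−mL=30/277 → turn +1·90°
n=3: pose=(-9,-5,W); sL=12/97, sR=60/509; mL=-30/509, mR=3198/49373; mL+mR=288/49373 → advance +1; mR−mL=12/97 → turn +1·90°
n=4: pose=(-10,-5,S); sL=15/101, sR=3/29; mL=-3/58, mR=567/5858; mL+mR=132/2929 → advance +1; mR−mL=15/101 → turn +1·90°

0 3/17 3/25 -3/50 99/850 -8 -3 S
1 60/397 12/73 -6/73 1998/28981 -8 -4 E
2 30/277 30/193 -15/193 1635/53461 -9 -4 N
3 12/97 60/509 -30/509 3198/49373 -9 -5 W
4 15/101 3/29 -3/58 567/5858 -10 -5 S
final -10 -6 E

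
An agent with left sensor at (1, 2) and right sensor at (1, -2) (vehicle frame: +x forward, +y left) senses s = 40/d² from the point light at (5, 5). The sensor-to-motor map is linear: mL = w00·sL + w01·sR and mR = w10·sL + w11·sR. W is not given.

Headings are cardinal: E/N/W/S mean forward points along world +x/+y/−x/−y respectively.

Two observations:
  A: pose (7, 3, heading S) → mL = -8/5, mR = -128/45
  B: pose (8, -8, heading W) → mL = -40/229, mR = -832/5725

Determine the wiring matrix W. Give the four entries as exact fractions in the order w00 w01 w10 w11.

obs A: pose=(7,3,S) → sL=8/5, sR=40/9, mL=-8/5, mR=-128/45
obs B: pose=(8,-8,W) → sL=40/229, sR=8/25, mL=-40/229, mR=-832/5725
sensor matrix S = [[8/5, 40/9], [40/229, 8/25]]; det S = -68096/257625
solve [mL_A; mL_B] = S·[w00; w01] and [mR_A; mR_B] = S·[w10; w11]:
  w00 = -1, w01 = 0, w10 = 1, w11 = -1

-1 0 1 -1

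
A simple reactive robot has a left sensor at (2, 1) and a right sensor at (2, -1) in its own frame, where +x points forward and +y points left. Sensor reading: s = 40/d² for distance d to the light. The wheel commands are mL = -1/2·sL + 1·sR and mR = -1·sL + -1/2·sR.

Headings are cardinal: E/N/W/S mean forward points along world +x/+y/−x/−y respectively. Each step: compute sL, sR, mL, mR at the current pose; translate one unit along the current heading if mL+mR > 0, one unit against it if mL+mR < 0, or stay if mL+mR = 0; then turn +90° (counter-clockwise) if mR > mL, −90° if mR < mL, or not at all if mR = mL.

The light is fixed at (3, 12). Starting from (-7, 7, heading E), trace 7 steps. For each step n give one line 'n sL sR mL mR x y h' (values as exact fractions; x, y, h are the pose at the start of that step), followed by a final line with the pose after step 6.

0 1/2 2/5 3/20 -7/10 -7 7 E
1 40/149 40/193 2100/28757 -10700/28757 -8 7 S
2 20/97 20/89 1050/8633 -2750/8633 -8 8 W
3 8/25 8/17 132/425 -236/425 -7 8 N
4 1/2 2/5 3/20 -7/10 -7 7 E
5 40/149 40/193 2100/28757 -10700/28757 -8 7 S
6 20/97 20/89 1050/8633 -2750/8633 -8 8 W
final -7 8 N

n=0: pose=(-7,7,E); sL=1/2, sR=2/5; mL=3/20, mR=-7/10; mL+mR=-11/20 → advance -1; mR−mL=-17/20 → turn -1·90°
n=1: pose=(-8,7,S); sL=40/149, sR=40/193; mL=2100/28757, mR=-10700/28757; mL+mR=-8600/28757 → advance -1; mR−mL=-12800/28757 → turn -1·90°
n=2: pose=(-8,8,W); sL=20/97, sR=20/89; mL=1050/8633, mR=-2750/8633; mL+mR=-1700/8633 → advance -1; mR−mL=-3800/8633 → turn -1·90°
n=3: pose=(-7,8,N); sL=8/25, sR=8/17; mL=132/425, mR=-236/425; mL+mR=-104/425 → advance -1; mR−mL=-368/425 → turn -1·90°
n=4: pose=(-7,7,E); sL=1/2, sR=2/5; mL=3/20, mR=-7/10; mL+mR=-11/20 → advance -1; mR−mL=-17/20 → turn -1·90°
n=5: pose=(-8,7,S); sL=40/149, sR=40/193; mL=2100/28757, mR=-10700/28757; mL+mR=-8600/28757 → advance -1; mR−mL=-12800/28757 → turn -1·90°
n=6: pose=(-8,8,W); sL=20/97, sR=20/89; mL=1050/8633, mR=-2750/8633; mL+mR=-1700/8633 → advance -1; mR−mL=-3800/8633 → turn -1·90°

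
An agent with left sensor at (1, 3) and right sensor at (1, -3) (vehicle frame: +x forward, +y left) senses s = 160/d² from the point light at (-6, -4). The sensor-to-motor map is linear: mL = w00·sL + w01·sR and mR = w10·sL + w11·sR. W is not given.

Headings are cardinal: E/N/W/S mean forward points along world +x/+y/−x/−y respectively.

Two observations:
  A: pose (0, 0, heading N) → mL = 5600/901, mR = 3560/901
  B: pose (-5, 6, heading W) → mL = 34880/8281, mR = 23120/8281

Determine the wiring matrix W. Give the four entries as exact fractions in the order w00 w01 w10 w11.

obs A: pose=(0,0,N) → sL=80/17, sR=80/53, mL=5600/901, mR=3560/901
obs B: pose=(-5,6,W) → sL=160/49, sR=160/169, mL=34880/8281, mR=23120/8281
sensor matrix S = [[80/17, 80/53], [160/49, 160/169]]; det S = -3532800/7461181
solve [mL_A; mL_B] = S·[w00; w01] and [mR_A; mR_B] = S·[w10; w11]:
  w00 = 1, w01 = 1, w10 = 1, w11 = -1/2

1 1 1 -1/2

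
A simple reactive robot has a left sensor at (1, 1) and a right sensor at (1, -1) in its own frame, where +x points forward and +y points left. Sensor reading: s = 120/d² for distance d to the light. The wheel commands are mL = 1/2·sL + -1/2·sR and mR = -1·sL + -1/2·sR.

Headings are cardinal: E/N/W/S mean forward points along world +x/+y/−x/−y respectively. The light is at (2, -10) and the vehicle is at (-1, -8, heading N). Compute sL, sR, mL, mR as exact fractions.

left sensor world pos  = (-2, -7); dL² = 25
right sensor world pos = (0, -7); dR² = 13
sL = 120/25 = 24/5
sR = 120/13 = 120/13
mL = 1/2·sL + -1/2·sR = -144/65
mR = -1·sL + -1/2·sR = -612/65

24/5 120/13 -144/65 -612/65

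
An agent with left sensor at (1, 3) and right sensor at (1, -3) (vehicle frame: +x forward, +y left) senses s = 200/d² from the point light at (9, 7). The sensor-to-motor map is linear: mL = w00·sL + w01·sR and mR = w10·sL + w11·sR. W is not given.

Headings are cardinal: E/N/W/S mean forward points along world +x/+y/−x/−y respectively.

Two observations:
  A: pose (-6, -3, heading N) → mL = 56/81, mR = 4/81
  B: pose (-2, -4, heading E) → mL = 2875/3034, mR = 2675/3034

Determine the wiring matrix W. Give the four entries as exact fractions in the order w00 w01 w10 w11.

1/2 1/2 1 -1/2

obs A: pose=(-6,-3,N) → sL=40/81, sR=8/9, mL=56/81, mR=4/81
obs B: pose=(-2,-4,E) → sL=50/41, sR=25/37, mL=2875/3034, mR=2675/3034
sensor matrix S = [[40/81, 8/9], [50/41, 25/37]]; det S = -92200/122877
solve [mL_A; mL_B] = S·[w00; w01] and [mR_A; mR_B] = S·[w10; w11]:
  w00 = 1/2, w01 = 1/2, w10 = 1, w11 = -1/2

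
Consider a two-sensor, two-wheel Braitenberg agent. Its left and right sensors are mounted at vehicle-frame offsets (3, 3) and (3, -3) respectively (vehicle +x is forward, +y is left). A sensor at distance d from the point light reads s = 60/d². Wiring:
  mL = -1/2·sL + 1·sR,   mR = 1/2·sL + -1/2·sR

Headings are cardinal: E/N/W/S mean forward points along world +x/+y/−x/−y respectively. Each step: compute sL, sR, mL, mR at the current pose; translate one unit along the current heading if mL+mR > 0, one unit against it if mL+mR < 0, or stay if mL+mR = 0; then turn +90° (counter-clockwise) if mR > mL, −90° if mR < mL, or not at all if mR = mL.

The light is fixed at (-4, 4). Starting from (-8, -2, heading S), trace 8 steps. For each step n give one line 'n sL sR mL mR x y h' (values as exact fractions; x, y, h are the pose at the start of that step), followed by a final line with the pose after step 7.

n=0: pose=(-8,-2,S); sL=30/41, sR=6/13; mL=51/533, mR=72/533; mL+mR=3/13 → advance +1; mR−mL=21/533 → turn +1·90°
n=1: pose=(-8,-3,E); sL=60/17, sR=60/101; mL=-2010/1717, mR=2520/1717; mL+mR=30/101 → advance +1; mR−mL=4530/1717 → turn +1·90°
n=2: pose=(-7,-3,N); sL=15/13, sR=15/4; mL=165/52, mR=-135/104; mL+mR=15/8 → advance +1; mR−mL=-465/104 → turn -1·90°
n=3: pose=(-7,-2,E); sL=20/3, sR=20/27; mL=-70/27, mR=80/27; mL+mR=10/27 → advance +1; mR−mL=50/9 → turn +1·90°
n=4: pose=(-6,-2,N); sL=30/17, sR=6; mL=87/17, mR=-36/17; mL+mR=3 → advance +1; mR−mL=-123/17 → turn -1·90°
n=5: pose=(-6,-1,E); sL=12, sR=12/13; mL=-66/13, mR=72/13; mL+mR=6/13 → advance +1; mR−mL=138/13 → turn +1·90°
n=6: pose=(-5,-1,N); sL=3, sR=15/2; mL=6, mR=-9/4; mL+mR=15/4 → advance +1; mR−mL=-33/4 → turn -1·90°
n=7: pose=(-5,0,E); sL=12, sR=60/53; mL=-258/53, mR=288/53; mL+mR=30/53 → advance +1; mR−mL=546/53 → turn +1·90°

0 30/41 6/13 51/533 72/533 -8 -2 S
1 60/17 60/101 -2010/1717 2520/1717 -8 -3 E
2 15/13 15/4 165/52 -135/104 -7 -3 N
3 20/3 20/27 -70/27 80/27 -7 -2 E
4 30/17 6 87/17 -36/17 -6 -2 N
5 12 12/13 -66/13 72/13 -6 -1 E
6 3 15/2 6 -9/4 -5 -1 N
7 12 60/53 -258/53 288/53 -5 0 E
final -4 0 N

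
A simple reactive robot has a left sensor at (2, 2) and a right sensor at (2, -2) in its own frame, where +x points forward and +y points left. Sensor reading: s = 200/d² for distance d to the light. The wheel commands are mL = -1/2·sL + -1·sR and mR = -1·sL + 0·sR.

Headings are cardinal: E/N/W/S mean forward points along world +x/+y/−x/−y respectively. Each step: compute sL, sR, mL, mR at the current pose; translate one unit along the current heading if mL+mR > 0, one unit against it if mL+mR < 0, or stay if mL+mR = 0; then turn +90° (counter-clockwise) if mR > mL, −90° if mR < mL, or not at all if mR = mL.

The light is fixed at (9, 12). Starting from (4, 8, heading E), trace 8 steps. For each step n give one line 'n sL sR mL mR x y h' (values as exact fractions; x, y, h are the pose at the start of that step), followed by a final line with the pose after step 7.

0 200/13 40/9 -1420/117 -200/13 4 8 E
1 50/13 2 -51/13 -50/13 3 8 S
2 200/17 200/41 -7500/697 -200/17 3 9 E
3 4 100/53 -206/53 -4 2 9 S
4 200/97 200/81 -27500/7857 -200/97 2 10 W
5 25/4 5/2 -45/8 -25/4 3 10 S
6 200/73 40/13 -4220/949 -200/73 3 11 W
7 100/9 100/29 -2350/261 -100/9 4 11 S
final 4 12 W

n=0: pose=(4,8,E); sL=200/13, sR=40/9; mL=-1420/117, mR=-200/13; mL+mR=-3220/117 → advance -1; mR−mL=-380/117 → turn -1·90°
n=1: pose=(3,8,S); sL=50/13, sR=2; mL=-51/13, mR=-50/13; mL+mR=-101/13 → advance -1; mR−mL=1/13 → turn +1·90°
n=2: pose=(3,9,E); sL=200/17, sR=200/41; mL=-7500/697, mR=-200/17; mL+mR=-15700/697 → advance -1; mR−mL=-700/697 → turn -1·90°
n=3: pose=(2,9,S); sL=4, sR=100/53; mL=-206/53, mR=-4; mL+mR=-418/53 → advance -1; mR−mL=-6/53 → turn -1·90°
n=4: pose=(2,10,W); sL=200/97, sR=200/81; mL=-27500/7857, mR=-200/97; mL+mR=-43700/7857 → advance -1; mR−mL=11300/7857 → turn +1·90°
n=5: pose=(3,10,S); sL=25/4, sR=5/2; mL=-45/8, mR=-25/4; mL+mR=-95/8 → advance -1; mR−mL=-5/8 → turn -1·90°
n=6: pose=(3,11,W); sL=200/73, sR=40/13; mL=-4220/949, mR=-200/73; mL+mR=-6820/949 → advance -1; mR−mL=1620/949 → turn +1·90°
n=7: pose=(4,11,S); sL=100/9, sR=100/29; mL=-2350/261, mR=-100/9; mL+mR=-1750/87 → advance -1; mR−mL=-550/261 → turn -1·90°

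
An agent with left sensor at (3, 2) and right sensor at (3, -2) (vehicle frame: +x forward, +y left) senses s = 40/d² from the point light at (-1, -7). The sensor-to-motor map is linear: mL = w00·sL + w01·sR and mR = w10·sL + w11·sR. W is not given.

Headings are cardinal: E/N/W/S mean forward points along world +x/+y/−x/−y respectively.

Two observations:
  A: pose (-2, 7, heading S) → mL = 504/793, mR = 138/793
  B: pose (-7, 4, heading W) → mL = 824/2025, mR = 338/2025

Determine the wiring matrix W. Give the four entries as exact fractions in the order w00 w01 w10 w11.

obs A: pose=(-2,7,S) → sL=20/61, sR=4/13, mL=504/793, mR=138/793
obs B: pose=(-7,4,W) → sL=20/81, sR=4/25, mL=824/2025, mR=338/2025
sensor matrix S = [[20/61, 4/13], [20/81, 4/25]]; det S = -7552/321165
solve [mL_A; mL_B] = S·[w00; w01] and [mR_A; mR_B] = S·[w10; w11]:
  w00 = 1, w01 = 1, w10 = 1, w11 = -1/2

1 1 1 -1/2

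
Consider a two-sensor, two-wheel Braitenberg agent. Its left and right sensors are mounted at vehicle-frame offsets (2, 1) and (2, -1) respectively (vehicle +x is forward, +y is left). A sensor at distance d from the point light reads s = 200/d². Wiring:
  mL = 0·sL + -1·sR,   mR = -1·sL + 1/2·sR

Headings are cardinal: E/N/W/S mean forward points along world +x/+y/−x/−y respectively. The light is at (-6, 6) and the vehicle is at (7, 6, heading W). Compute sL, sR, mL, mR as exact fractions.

100/61 100/61 -100/61 -50/61

left sensor world pos  = (5, 5); dL² = 122
right sensor world pos = (5, 7); dR² = 122
sL = 200/122 = 100/61
sR = 200/122 = 100/61
mL = 0·sL + -1·sR = -100/61
mR = -1·sL + 1/2·sR = -50/61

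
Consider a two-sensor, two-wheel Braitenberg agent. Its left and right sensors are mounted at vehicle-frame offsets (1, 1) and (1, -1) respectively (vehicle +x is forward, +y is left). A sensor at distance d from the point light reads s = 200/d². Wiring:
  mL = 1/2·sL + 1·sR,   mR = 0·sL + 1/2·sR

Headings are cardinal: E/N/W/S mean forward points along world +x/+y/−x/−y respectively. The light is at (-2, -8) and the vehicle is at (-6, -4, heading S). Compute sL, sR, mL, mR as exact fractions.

100/9 100/17 1750/153 50/17

left sensor world pos  = (-5, -5); dL² = 18
right sensor world pos = (-7, -5); dR² = 34
sL = 200/18 = 100/9
sR = 200/34 = 100/17
mL = 1/2·sL + 1·sR = 1750/153
mR = 0·sL + 1/2·sR = 50/17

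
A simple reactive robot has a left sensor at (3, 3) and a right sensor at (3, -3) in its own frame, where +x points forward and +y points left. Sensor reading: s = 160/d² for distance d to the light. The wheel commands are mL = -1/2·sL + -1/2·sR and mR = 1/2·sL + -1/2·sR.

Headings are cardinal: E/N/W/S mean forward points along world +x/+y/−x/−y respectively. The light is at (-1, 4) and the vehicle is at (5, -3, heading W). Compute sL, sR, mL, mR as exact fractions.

160/109 32/5 -2144/545 -1344/545

left sensor world pos  = (2, -6); dL² = 109
right sensor world pos = (2, 0); dR² = 25
sL = 160/109 = 160/109
sR = 160/25 = 32/5
mL = -1/2·sL + -1/2·sR = -2144/545
mR = 1/2·sL + -1/2·sR = -1344/545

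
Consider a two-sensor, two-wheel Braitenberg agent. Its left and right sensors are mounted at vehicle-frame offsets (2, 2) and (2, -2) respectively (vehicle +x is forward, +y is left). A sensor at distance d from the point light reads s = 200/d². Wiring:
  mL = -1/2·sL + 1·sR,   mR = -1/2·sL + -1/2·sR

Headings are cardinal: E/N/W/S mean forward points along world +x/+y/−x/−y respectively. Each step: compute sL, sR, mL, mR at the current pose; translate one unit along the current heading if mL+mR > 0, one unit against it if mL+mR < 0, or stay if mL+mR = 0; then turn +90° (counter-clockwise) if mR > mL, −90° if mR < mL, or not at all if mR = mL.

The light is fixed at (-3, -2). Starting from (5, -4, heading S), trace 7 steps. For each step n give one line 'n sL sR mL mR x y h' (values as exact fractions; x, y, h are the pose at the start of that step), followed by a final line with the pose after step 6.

n=0: pose=(5,-4,S); sL=50/29, sR=50/13; mL=1125/377, mR=-1050/377; mL+mR=75/377 → advance +1; mR−mL=-75/13 → turn -1·90°
n=1: pose=(5,-5,W); sL=200/61, sR=200/37; mL=8500/2257, mR=-9800/2257; mL+mR=-1300/2257 → advance -1; mR−mL=-300/37 → turn -1·90°
n=2: pose=(6,-5,N); sL=4, sR=100/61; mL=-22/61, mR=-172/61; mL+mR=-194/61 → advance -1; mR−mL=-150/61 → turn -1·90°
n=3: pose=(6,-6,E); sL=8/5, sR=200/157; mL=372/785, mR=-1128/785; mL+mR=-756/785 → advance -1; mR−mL=-300/157 → turn -1·90°
n=4: pose=(5,-6,S); sL=25/17, sR=25/9; mL=625/306, mR=-325/153; mL+mR=-25/306 → advance -1; mR−mL=-25/6 → turn -1·90°
n=5: pose=(5,-5,W); sL=200/61, sR=200/37; mL=8500/2257, mR=-9800/2257; mL+mR=-1300/2257 → advance -1; mR−mL=-300/37 → turn -1·90°
n=6: pose=(6,-5,N); sL=4, sR=100/61; mL=-22/61, mR=-172/61; mL+mR=-194/61 → advance -1; mR−mL=-150/61 → turn -1·90°

0 50/29 50/13 1125/377 -1050/377 5 -4 S
1 200/61 200/37 8500/2257 -9800/2257 5 -5 W
2 4 100/61 -22/61 -172/61 6 -5 N
3 8/5 200/157 372/785 -1128/785 6 -6 E
4 25/17 25/9 625/306 -325/153 5 -6 S
5 200/61 200/37 8500/2257 -9800/2257 5 -5 W
6 4 100/61 -22/61 -172/61 6 -5 N
final 6 -6 E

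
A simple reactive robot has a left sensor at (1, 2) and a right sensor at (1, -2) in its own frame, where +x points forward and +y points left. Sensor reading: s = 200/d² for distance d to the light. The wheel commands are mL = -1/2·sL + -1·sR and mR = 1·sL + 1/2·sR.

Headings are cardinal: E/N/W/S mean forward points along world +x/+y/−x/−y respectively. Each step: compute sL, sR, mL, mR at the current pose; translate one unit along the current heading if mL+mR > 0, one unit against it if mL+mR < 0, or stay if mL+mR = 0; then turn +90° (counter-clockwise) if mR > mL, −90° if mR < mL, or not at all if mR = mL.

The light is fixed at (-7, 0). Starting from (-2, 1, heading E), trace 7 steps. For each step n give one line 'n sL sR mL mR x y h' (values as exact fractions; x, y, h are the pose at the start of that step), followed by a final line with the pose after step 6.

n=0: pose=(-2,1,E); sL=40/9, sR=200/37; mL=-2540/333, mR=2380/333; mL+mR=-160/333 → advance -1; mR−mL=1640/111 → turn +1·90°
n=1: pose=(-3,1,N); sL=25, sR=5; mL=-35/2, mR=55/2; mL+mR=10 → advance +1; mR−mL=45 → turn +1·90°
n=2: pose=(-3,2,W); sL=200/9, sR=8; mL=-172/9, mR=236/9; mL+mR=64/9 → advance +1; mR−mL=136/3 → turn +1·90°
n=3: pose=(-4,2,S); sL=100/13, sR=100; mL=-1350/13, mR=750/13; mL+mR=-600/13 → advance -1; mR−mL=2100/13 → turn +1·90°
n=4: pose=(-4,3,E); sL=200/41, sR=200/17; mL=-9900/697, mR=7500/697; mL+mR=-2400/697 → advance -1; mR−mL=17400/697 → turn +1·90°
n=5: pose=(-5,3,N); sL=25/2, sR=25/4; mL=-25/2, mR=125/8; mL+mR=25/8 → advance +1; mR−mL=225/8 → turn +1·90°
n=6: pose=(-5,4,W); sL=40, sR=200/37; mL=-940/37, mR=1580/37; mL+mR=640/37 → advance +1; mR−mL=2520/37 → turn +1·90°

0 40/9 200/37 -2540/333 2380/333 -2 1 E
1 25 5 -35/2 55/2 -3 1 N
2 200/9 8 -172/9 236/9 -3 2 W
3 100/13 100 -1350/13 750/13 -4 2 S
4 200/41 200/17 -9900/697 7500/697 -4 3 E
5 25/2 25/4 -25/2 125/8 -5 3 N
6 40 200/37 -940/37 1580/37 -5 4 W
final -6 4 S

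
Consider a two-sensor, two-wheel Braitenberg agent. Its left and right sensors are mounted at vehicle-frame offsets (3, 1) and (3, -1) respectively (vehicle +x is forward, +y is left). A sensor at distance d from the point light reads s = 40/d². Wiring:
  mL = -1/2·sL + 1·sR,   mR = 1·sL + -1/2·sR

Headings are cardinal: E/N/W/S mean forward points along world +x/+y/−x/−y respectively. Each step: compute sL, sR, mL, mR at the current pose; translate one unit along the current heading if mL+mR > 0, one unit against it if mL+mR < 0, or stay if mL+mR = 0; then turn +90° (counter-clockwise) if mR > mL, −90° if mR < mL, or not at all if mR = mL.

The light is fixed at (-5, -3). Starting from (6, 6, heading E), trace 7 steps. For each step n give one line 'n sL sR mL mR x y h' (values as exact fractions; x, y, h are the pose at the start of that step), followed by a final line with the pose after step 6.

n=0: pose=(6,6,E); sL=5/37, sR=2/13; mL=83/962, mR=28/481; mL+mR=139/962 → advance +1; mR−mL=-27/962 → turn -1·90°
n=1: pose=(7,6,S); sL=8/41, sR=40/157; mL=1012/6437, mR=436/6437; mL+mR=1448/6437 → advance +1; mR−mL=-576/6437 → turn -1·90°
n=2: pose=(7,5,W); sL=4/13, sR=20/81; mL=98/1053, mR=194/1053; mL+mR=292/1053 → advance +1; mR−mL=32/351 → turn +1·90°
n=3: pose=(6,5,S); sL=40/169, sR=8/25; mL=852/4225, mR=324/4225; mL+mR=1176/4225 → advance +1; mR−mL=-528/4225 → turn -1·90°
n=4: pose=(6,4,W); sL=2/5, sR=5/16; mL=9/80, mR=39/160; mL+mR=57/160 → advance +1; mR−mL=21/160 → turn +1·90°
n=5: pose=(5,4,S); sL=40/137, sR=40/97; mL=3540/13289, mR=1140/13289; mL+mR=4680/13289 → advance +1; mR−mL=-2400/13289 → turn -1·90°
n=6: pose=(5,3,W); sL=20/37, sR=20/49; mL=250/1813, mR=610/1813; mL+mR=860/1813 → advance +1; mR−mL=360/1813 → turn +1·90°

0 5/37 2/13 83/962 28/481 6 6 E
1 8/41 40/157 1012/6437 436/6437 7 6 S
2 4/13 20/81 98/1053 194/1053 7 5 W
3 40/169 8/25 852/4225 324/4225 6 5 S
4 2/5 5/16 9/80 39/160 6 4 W
5 40/137 40/97 3540/13289 1140/13289 5 4 S
6 20/37 20/49 250/1813 610/1813 5 3 W
final 4 3 S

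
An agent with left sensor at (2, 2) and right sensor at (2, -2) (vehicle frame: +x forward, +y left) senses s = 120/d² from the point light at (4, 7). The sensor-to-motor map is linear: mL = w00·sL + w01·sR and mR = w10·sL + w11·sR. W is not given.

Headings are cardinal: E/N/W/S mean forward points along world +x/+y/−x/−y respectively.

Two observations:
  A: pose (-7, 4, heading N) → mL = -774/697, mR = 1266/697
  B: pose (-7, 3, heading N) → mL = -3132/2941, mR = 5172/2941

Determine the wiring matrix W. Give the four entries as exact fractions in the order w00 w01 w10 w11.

obs A: pose=(-7,4,N) → sL=12/17, sR=60/41, mL=-774/697, mR=1266/697
obs B: pose=(-7,3,N) → sL=120/173, sR=24/17, mL=-3132/2941, mR=5172/2941
sensor matrix S = [[12/17, 60/41], [120/173, 24/17]]; det S = -38016/2049877
solve [mL_A; mL_B] = S·[w00; w01] and [mR_A; mR_B] = S·[w10; w11]:
  w00 = 1/2, w01 = -1, w10 = 1/2, w11 = 1

1/2 -1 1/2 1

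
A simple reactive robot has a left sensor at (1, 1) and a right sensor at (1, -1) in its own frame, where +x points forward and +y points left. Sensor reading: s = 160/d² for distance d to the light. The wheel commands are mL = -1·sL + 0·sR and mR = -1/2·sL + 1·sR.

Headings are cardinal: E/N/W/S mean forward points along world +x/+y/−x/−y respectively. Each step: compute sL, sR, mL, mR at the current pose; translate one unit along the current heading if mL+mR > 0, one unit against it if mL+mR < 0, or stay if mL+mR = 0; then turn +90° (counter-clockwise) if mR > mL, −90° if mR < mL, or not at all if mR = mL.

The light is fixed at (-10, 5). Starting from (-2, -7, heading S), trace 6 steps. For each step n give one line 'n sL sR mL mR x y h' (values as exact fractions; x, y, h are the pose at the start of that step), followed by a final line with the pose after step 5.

n=0: pose=(-2,-7,S); sL=16/25, sR=80/109; mL=-16/25, mR=1128/2725; mL+mR=-616/2725 → advance -1; mR−mL=2872/2725 → turn +1·90°
n=1: pose=(-2,-6,E); sL=160/181, sR=32/45; mL=-160/181, mR=2192/8145; mL+mR=-5008/8145 → advance -1; mR−mL=9392/8145 → turn +1·90°
n=2: pose=(-3,-6,N); sL=20/17, sR=40/41; mL=-20/17, mR=270/697; mL+mR=-550/697 → advance -1; mR−mL=1090/697 → turn +1·90°
n=3: pose=(-3,-7,W); sL=32/41, sR=160/157; mL=-32/41, mR=4048/6437; mL+mR=-976/6437 → advance -1; mR−mL=9072/6437 → turn +1·90°
n=4: pose=(-2,-7,S); sL=16/25, sR=80/109; mL=-16/25, mR=1128/2725; mL+mR=-616/2725 → advance -1; mR−mL=2872/2725 → turn +1·90°
n=5: pose=(-2,-6,E); sL=160/181, sR=32/45; mL=-160/181, mR=2192/8145; mL+mR=-5008/8145 → advance -1; mR−mL=9392/8145 → turn +1·90°

0 16/25 80/109 -16/25 1128/2725 -2 -7 S
1 160/181 32/45 -160/181 2192/8145 -2 -6 E
2 20/17 40/41 -20/17 270/697 -3 -6 N
3 32/41 160/157 -32/41 4048/6437 -3 -7 W
4 16/25 80/109 -16/25 1128/2725 -2 -7 S
5 160/181 32/45 -160/181 2192/8145 -2 -6 E
final -3 -6 N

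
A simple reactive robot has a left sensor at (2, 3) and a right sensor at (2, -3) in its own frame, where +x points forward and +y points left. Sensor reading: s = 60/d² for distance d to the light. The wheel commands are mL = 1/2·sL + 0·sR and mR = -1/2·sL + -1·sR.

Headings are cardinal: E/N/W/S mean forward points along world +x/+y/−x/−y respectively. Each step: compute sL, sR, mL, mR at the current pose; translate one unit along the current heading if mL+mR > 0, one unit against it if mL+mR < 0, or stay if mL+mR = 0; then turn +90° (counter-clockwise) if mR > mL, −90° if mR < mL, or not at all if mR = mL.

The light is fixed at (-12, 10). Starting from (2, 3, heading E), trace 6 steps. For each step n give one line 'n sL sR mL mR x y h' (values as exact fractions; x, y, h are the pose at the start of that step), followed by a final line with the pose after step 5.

0 15/68 15/89 15/136 -3375/12104 2 3 E
1 60/337 60/181 30/337 -25650/60997 1 3 S
2 30/101 6/13 15/101 -801/1313 1 4 W
3 60/137 12/61 30/137 -3474/8357 2 4 N
4 15/68 15/89 15/136 -3375/12104 2 3 E
5 60/337 60/181 30/337 -25650/60997 1 3 S
final 1 4 W

n=0: pose=(2,3,E); sL=15/68, sR=15/89; mL=15/136, mR=-3375/12104; mL+mR=-15/89 → advance -1; mR−mL=-2355/6052 → turn -1·90°
n=1: pose=(1,3,S); sL=60/337, sR=60/181; mL=30/337, mR=-25650/60997; mL+mR=-60/181 → advance -1; mR−mL=-31080/60997 → turn -1·90°
n=2: pose=(1,4,W); sL=30/101, sR=6/13; mL=15/101, mR=-801/1313; mL+mR=-6/13 → advance -1; mR−mL=-996/1313 → turn -1·90°
n=3: pose=(2,4,N); sL=60/137, sR=12/61; mL=30/137, mR=-3474/8357; mL+mR=-12/61 → advance -1; mR−mL=-5304/8357 → turn -1·90°
n=4: pose=(2,3,E); sL=15/68, sR=15/89; mL=15/136, mR=-3375/12104; mL+mR=-15/89 → advance -1; mR−mL=-2355/6052 → turn -1·90°
n=5: pose=(1,3,S); sL=60/337, sR=60/181; mL=30/337, mR=-25650/60997; mL+mR=-60/181 → advance -1; mR−mL=-31080/60997 → turn -1·90°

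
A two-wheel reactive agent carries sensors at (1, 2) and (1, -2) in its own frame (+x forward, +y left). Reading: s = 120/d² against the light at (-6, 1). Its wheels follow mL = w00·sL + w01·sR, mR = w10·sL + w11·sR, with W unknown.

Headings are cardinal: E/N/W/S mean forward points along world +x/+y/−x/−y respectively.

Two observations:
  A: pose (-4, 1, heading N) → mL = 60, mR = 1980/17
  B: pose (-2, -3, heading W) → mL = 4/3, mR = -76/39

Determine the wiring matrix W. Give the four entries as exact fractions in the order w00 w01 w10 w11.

1/2 0 1 -1/2

obs A: pose=(-4,1,N) → sL=120, sR=120/17, mL=60, mR=1980/17
obs B: pose=(-2,-3,W) → sL=8/3, sR=120/13, mL=4/3, mR=-76/39
sensor matrix S = [[120, 120/17], [8/3, 120/13]]; det S = 240640/221
solve [mL_A; mL_B] = S·[w00; w01] and [mR_A; mR_B] = S·[w10; w11]:
  w00 = 1/2, w01 = 0, w10 = 1, w11 = -1/2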